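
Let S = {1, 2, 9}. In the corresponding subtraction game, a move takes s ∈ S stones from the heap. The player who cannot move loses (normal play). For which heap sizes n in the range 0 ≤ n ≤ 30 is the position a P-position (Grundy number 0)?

0, 3, 6, 10, 13, 16, 20, 23, 26, 30

n :  0  1  2  3  4  5  6  7  8  9 10 11 12 13 14 15 16 17 18 19 20 21 22 23 24 25 26 27 28 29 30
G :  0  1  2  0  1  2  0  1  2  3  0  1  2  0  1  2  0  1  2  3  0  1  2  0  1  2  0  1  2  3  0
P-positions are exactly the n with G(n) = 0.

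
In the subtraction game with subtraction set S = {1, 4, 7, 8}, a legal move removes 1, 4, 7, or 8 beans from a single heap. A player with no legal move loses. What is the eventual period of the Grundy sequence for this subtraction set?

n :  0  1  2  3  4  5  6  7  8  9 10 11 12 13 14 15 16 17 18 19 20 21 22 23 24 25 26 27 28 29 30 31 32 33 34 35 36 37 38 39 40 41 42 43 44 45 46 47 48 49 50 51
G :  0  1  0  1  2  0  1  2  3  2  3  0  1  3  0  1  0  1  2  3  2  4  3  2  3  0  1  0  1  2  0  1  2  3  2  3  0  1  3  0  1  0  1  2  3  2  4  3  2  3  0  1
G(n+25) = G(n) holds for n = 0,…,7 (a full window of length max(S) = 8), so the sequence is purely periodic with period 25.

25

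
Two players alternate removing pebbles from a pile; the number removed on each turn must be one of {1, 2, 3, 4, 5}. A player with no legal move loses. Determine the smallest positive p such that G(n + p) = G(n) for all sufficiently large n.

n :  0  1  2  3  4  5  6  7  8  9 10 11 12 13 14
G :  0  1  2  3  4  5  0  1  2  3  4  5  0  1  2
G(n+6) = G(n) holds for n = 0,…,4 (a full window of length max(S) = 5), so the sequence is purely periodic with period 6.

6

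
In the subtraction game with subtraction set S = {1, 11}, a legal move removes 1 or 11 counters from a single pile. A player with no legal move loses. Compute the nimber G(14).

0

G(0) = 0
G(1) = mex{0} = 1
G(2) = mex{1} = 0
G(3) = mex{0} = 1
G(4) = mex{1} = 0
G(5) = mex{0} = 1
G(6) = mex{1} = 0
G(7) = mex{0} = 1
G(8) = mex{1} = 0
G(9) = mex{0} = 1
G(10) = mex{1} = 0
G(11) = mex{0,0} = 1
G(12) = mex{1,1} = 0
G(13) = mex{0,0} = 1
G(14) = mex{1,1} = 0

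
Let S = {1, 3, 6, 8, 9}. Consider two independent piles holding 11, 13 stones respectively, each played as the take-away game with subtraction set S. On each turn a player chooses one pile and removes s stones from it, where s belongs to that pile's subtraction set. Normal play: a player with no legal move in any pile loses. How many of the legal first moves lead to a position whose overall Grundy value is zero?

All piles use S = {1, 3, 6, 8, 9}:
n :  0  1  2  3  4  5  6  7  8  9 10 11 12 13
G :  0  1  0  1  0  1  2  3  2  3  2  3  4  5
Pile A: G(11) = 3.
Pile B: G(13) = 5.
Combined Grundy value = 3 ⊕ 5 = 6.
A winning move leaves total XOR = 0, i.e. changes one component's Grundy value g to g ⊕ X where X is the current total.
Pile A: need g' = 3⊕6 = 5. Options: 11−1→G=2, 11−3→G=2, 11−6→G=1, 11−8→G=1, 11−9→G=0. Hits: 0.
Pile B: need g' = 5⊕6 = 3. Options: 13−1→G=4, 13−3→G=2, 13−6→G=3, 13−8→G=1, 13−9→G=0. Hits: 1.

1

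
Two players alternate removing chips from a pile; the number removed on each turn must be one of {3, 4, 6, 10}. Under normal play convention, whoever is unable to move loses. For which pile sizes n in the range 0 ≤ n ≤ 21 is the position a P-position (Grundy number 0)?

0, 1, 2, 9, 14, 16, 21

n :  0  1  2  3  4  5  6  7  8  9 10 11 12 13 14 15 16 17 18 19 20 21
G :  0  0  0  1  1  1  2  2  2  0  3  3  1  4  0  2  0  1  3  1  2  0
P-positions are exactly the n with G(n) = 0.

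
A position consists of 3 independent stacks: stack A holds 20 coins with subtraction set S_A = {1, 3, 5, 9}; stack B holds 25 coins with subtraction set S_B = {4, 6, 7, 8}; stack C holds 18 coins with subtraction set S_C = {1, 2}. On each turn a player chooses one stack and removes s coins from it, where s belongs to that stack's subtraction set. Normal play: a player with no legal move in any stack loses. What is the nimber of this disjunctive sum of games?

Stack A, S = {1, 3, 5, 9}:
G(0) = 0
G(1) = mex{0} = 1
G(2) = mex{1} = 0
G(3) = mex{0,0} = 1
G(4) = mex{1,1} = 0
G(5) = mex{0,0,0} = 1
G(6) = mex{1,1,1} = 0
G(7) = mex{0,0,0} = 1
G(8) = mex{1,1,1} = 0
G(9) = mex{0,0,0,0} = 1
G(10) = mex{1,1,1,1} = 0
G(11) = mex{0,0,0,0} = 1
G(12) = mex{1,1,1,1} = 0
G(13) = mex{0,0,0,0} = 1
G(14) = mex{1,1,1,1} = 0
G(15) = mex{0,0,0,0} = 1
G(16) = mex{1,1,1,1} = 0
G(17) = mex{0,0,0,0} = 1
G(18) = mex{1,1,1,1} = 0
G(19) = mex{0,0,0,0} = 1
G(20) = mex{1,1,1,1} = 0
G_A(20) = 0.
Stack B, S = {4, 6, 7, 8}:
n :  0  1  2  3  4  5  6  7  8  9 10 11 12 13 14 15 16 17 18 19 20 21 22 23 24 25
G :  0  0  0  0  1  1  1  1  2  2  2  2  0  0  0  0  1  1  1  1  2  2  2  2  0  0
G_B(25) = 0.
Stack C, S = {1, 2}:
G(0) = 0
G(1) = mex{0} = 1
G(2) = mex{1,0} = 2
G(3) = mex{2,1} = 0
G(4) = mex{0,2} = 1
G(5) = mex{1,0} = 2
G(6) = mex{2,1} = 0
G(7) = mex{0,2} = 1
G(8) = mex{1,0} = 2
G(9) = mex{2,1} = 0
G(10) = mex{0,2} = 1
G(11) = mex{1,0} = 2
G(12) = mex{2,1} = 0
G(13) = mex{0,2} = 1
G(14) = mex{1,0} = 2
G(15) = mex{2,1} = 0
G(16) = mex{0,2} = 1
G(17) = mex{1,0} = 2
G(18) = mex{2,1} = 0
G_C(18) = 0.
Combined Grundy value = 0 ⊕ 0 ⊕ 0 = 0.

0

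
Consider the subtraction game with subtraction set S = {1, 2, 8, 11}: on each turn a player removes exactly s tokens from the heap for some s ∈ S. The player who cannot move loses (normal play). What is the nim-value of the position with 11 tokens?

2

G(0) = 0
G(1) = mex{0} = 1
G(2) = mex{1,0} = 2
G(3) = mex{2,1} = 0
G(4) = mex{0,2} = 1
G(5) = mex{1,0} = 2
G(6) = mex{2,1} = 0
G(7) = mex{0,2} = 1
G(8) = mex{1,0,0} = 2
G(9) = mex{2,1,1} = 0
G(10) = mex{0,2,2} = 1
G(11) = mex{1,0,0,0} = 2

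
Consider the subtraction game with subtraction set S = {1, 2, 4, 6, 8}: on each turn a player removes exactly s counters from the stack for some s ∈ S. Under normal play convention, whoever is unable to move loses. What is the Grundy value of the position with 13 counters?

0

G(0) = 0
G(1) = mex{0} = 1
G(2) = mex{1,0} = 2
G(3) = mex{2,1} = 0
G(4) = mex{0,2,0} = 1
G(5) = mex{1,0,1} = 2
G(6) = mex{2,1,2,0} = 3
G(7) = mex{3,2,0,1} = 4
G(8) = mex{4,3,1,2,0} = 5
G(9) = mex{5,4,2,0,1} = 3
G(10) = mex{3,5,3,1,2} = 0
G(11) = mex{0,3,4,2,0} = 1
G(12) = mex{1,0,5,3,1} = 2
G(13) = mex{2,1,3,4,2} = 0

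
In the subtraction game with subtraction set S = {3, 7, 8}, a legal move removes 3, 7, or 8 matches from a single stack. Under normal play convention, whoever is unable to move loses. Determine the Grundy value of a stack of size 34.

1

G(0) = 0
G(1) = mex{} = 0
G(2) = mex{} = 0
G(3) = mex{0} = 1
G(4) = mex{0} = 1
G(5) = mex{0} = 1
G(6) = mex{1} = 0
G(7) = mex{1,0} = 2
G(8) = mex{1,0,0} = 2
G(9) = mex{0,0,0} = 1
G(10) = mex{2,1,0} = 3
G(11) = mex{2,1,1} = 0
G(12) = mex{1,1,1} = 0
G(13) = mex{3,0,1} = 2
G(14) = mex{0,2,0} = 1
G(15) = mex{0,2,2} = 1
G(16) = mex{2,1,2} = 0
G(17) = mex{1,3,1} = 0
G(18) = mex{1,0,3} = 2
G(19) = mex{0,0,0} = 1
G(20) = mex{0,2,0} = 1
G(21) = mex{2,1,2} = 0
G(22) = mex{1,1,1} = 0
G(23) = mex{1,0,1} = 2
G(24) = mex{0,0,0} = 1
G(25) = mex{0,2,0} = 1
G(26) = mex{2,1,2} = 0
G(27) = mex{1,1,1} = 0
G(28) = mex{1,0,1} = 2
G(29) = mex{0,0,0} = 1
G(30) = mex{0,2,0} = 1
G(31) = mex{2,1,2} = 0
G(32) = mex{1,1,1} = 0
G(33) = mex{1,0,1} = 2
G(34) = mex{0,0,0} = 1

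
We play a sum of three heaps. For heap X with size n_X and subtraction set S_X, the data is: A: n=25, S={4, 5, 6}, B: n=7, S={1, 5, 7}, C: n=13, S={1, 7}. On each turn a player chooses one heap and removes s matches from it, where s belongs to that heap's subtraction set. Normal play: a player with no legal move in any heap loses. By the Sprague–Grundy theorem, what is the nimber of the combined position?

Heap A, S = {4, 5, 6}:
G(0) = 0
G(1) = mex{} = 0
G(2) = mex{} = 0
G(3) = mex{} = 0
G(4) = mex{0} = 1
G(5) = mex{0,0} = 1
G(6) = mex{0,0,0} = 1
G(7) = mex{0,0,0} = 1
G(8) = mex{1,0,0} = 2
G(9) = mex{1,1,0} = 2
G(10) = mex{1,1,1} = 0
G(11) = mex{1,1,1} = 0
G(12) = mex{2,1,1} = 0
G(13) = mex{2,2,1} = 0
G(14) = mex{0,2,2} = 1
G(15) = mex{0,0,2} = 1
G(16) = mex{0,0,0} = 1
G(17) = mex{0,0,0} = 1
G(18) = mex{1,0,0} = 2
G(19) = mex{1,1,0} = 2
G(20) = mex{1,1,1} = 0
G(21) = mex{1,1,1} = 0
G(22) = mex{2,1,1} = 0
G(23) = mex{2,2,1} = 0
G(24) = mex{0,2,2} = 1
G(25) = mex{0,0,2} = 1
G_A(25) = 1.
Heap B, S = {1, 5, 7}:
n : 0 1 2 3 4 5 6 7
G : 0 1 0 1 0 1 0 1
G_B(7) = 1.
Heap C, S = {1, 7}:
n :  0  1  2  3  4  5  6  7  8  9 10 11 12 13
G :  0  1  0  1  0  1  0  1  0  1  0  1  0  1
G_C(13) = 1.
Combined Grundy value = 1 ⊕ 1 ⊕ 1 = 1.

1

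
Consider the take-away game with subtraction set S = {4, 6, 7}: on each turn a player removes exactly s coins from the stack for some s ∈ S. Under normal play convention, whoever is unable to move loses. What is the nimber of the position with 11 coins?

0

G(0) = 0
G(1) = mex{} = 0
G(2) = mex{} = 0
G(3) = mex{} = 0
G(4) = mex{0} = 1
G(5) = mex{0} = 1
G(6) = mex{0,0} = 1
G(7) = mex{0,0,0} = 1
G(8) = mex{1,0,0} = 2
G(9) = mex{1,0,0} = 2
G(10) = mex{1,1,0} = 2
G(11) = mex{1,1,1} = 0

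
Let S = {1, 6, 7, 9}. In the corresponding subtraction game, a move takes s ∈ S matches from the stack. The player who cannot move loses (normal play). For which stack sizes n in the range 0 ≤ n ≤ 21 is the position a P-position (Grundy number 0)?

0, 2, 4, 12, 14, 16

G(0) = 0
G(1) = mex{0} = 1
G(2) = mex{1} = 0
G(3) = mex{0} = 1
G(4) = mex{1} = 0
G(5) = mex{0} = 1
G(6) = mex{1,0} = 2
G(7) = mex{2,1,0} = 3
G(8) = mex{3,0,1} = 2
G(9) = mex{2,1,0,0} = 3
G(10) = mex{3,0,1,1} = 2
G(11) = mex{2,1,0,0} = 3
G(12) = mex{3,2,1,1} = 0
G(13) = mex{0,3,2,0} = 1
G(14) = mex{1,2,3,1} = 0
G(15) = mex{0,3,2,2} = 1
G(16) = mex{1,2,3,3} = 0
G(17) = mex{0,3,2,2} = 1
G(18) = mex{1,0,3,3} = 2
G(19) = mex{2,1,0,2} = 3
G(20) = mex{3,0,1,3} = 2
G(21) = mex{2,1,0,0} = 3
P-positions are exactly the n with G(n) = 0.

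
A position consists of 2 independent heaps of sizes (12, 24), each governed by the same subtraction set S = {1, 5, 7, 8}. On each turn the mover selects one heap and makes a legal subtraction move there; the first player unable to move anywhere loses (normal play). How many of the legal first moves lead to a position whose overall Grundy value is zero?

2

All heaps use S = {1, 5, 7, 8}:
G(0) = 0
G(1) = mex{0} = 1
G(2) = mex{1} = 0
G(3) = mex{0} = 1
G(4) = mex{1} = 0
G(5) = mex{0,0} = 1
G(6) = mex{1,1} = 0
G(7) = mex{0,0,0} = 1
G(8) = mex{1,1,1,0} = 2
G(9) = mex{2,0,0,1} = 3
G(10) = mex{3,1,1,0} = 2
G(11) = mex{2,0,0,1} = 3
G(12) = mex{3,1,1,0} = 2
G(13) = mex{2,2,0,1} = 3
G(14) = mex{3,3,1,0} = 2
G(15) = mex{2,2,2,1} = 0
G(16) = mex{0,3,3,2} = 1
G(17) = mex{1,2,2,3} = 0
G(18) = mex{0,3,3,2} = 1
G(19) = mex{1,2,2,3} = 0
G(20) = mex{0,0,3,2} = 1
G(21) = mex{1,1,2,3} = 0
G(22) = mex{0,0,0,2} = 1
G(23) = mex{1,1,1,0} = 2
G(24) = mex{2,0,0,1} = 3
Heap A: G(12) = 2.
Heap B: G(24) = 3.
Combined Grundy value = 2 ⊕ 3 = 1.
A winning move leaves total XOR = 0, i.e. changes one component's Grundy value g to g ⊕ X where X is the current total.
Heap A: need g' = 2⊕1 = 3. Options: 12−1→G=3, 12−5→G=1, 12−7→G=1, 12−8→G=0. Hits: 1.
Heap B: need g' = 3⊕1 = 2. Options: 24−1→G=2, 24−5→G=0, 24−7→G=0, 24−8→G=1. Hits: 1.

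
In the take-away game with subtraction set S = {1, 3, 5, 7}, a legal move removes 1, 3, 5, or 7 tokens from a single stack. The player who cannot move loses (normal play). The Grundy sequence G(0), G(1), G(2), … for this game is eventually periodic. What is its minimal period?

n :  0  1  2  3  4  5  6  7  8  9 10 11 12 13 14
G :  0  1  0  1  0  1  0  1  0  1  0  1  0  1  0
G(n+2) = G(n) holds for n = 0,…,6 (a full window of length max(S) = 7), so the sequence is purely periodic with period 2.

2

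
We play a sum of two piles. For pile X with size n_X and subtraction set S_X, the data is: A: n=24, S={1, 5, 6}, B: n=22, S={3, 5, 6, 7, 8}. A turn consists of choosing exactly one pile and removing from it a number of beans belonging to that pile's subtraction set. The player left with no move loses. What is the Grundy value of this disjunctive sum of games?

0

Pile A, S = {1, 5, 6}:
n :  0  1  2  3  4  5  6  7  8  9 10 11 12 13 14 15 16 17 18 19 20 21 22 23 24
G :  0  1  0  1  0  1  2  3  2  3  2  0  1  0  1  0  1  2  3  2  3  2  0  1  0
G_A(24) = 0.
Pile B, S = {3, 5, 6, 7, 8}:
n :  0  1  2  3  4  5  6  7  8  9 10 11 12 13 14 15 16 17 18 19 20 21 22
G :  0  0  0  1  1  1  2  2  2  3  3  0  0  0  1  1  1  2  2  2  3  3  0
G_B(22) = 0.
Combined Grundy value = 0 ⊕ 0 = 0.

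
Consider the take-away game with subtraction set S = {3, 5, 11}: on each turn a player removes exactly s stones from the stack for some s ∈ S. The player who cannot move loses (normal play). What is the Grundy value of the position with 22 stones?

G(0) = 0
G(1) = mex{} = 0
G(2) = mex{} = 0
G(3) = mex{0} = 1
G(4) = mex{0} = 1
G(5) = mex{0,0} = 1
G(6) = mex{1,0} = 2
G(7) = mex{1,0} = 2
G(8) = mex{1,1} = 0
G(9) = mex{2,1} = 0
G(10) = mex{2,1} = 0
G(11) = mex{0,2,0} = 1
G(12) = mex{0,2,0} = 1
G(13) = mex{0,0,0} = 1
G(14) = mex{1,0,1} = 2
G(15) = mex{1,0,1} = 2
G(16) = mex{1,1,1} = 0
G(17) = mex{2,1,2} = 0
G(18) = mex{2,1,2} = 0
G(19) = mex{0,2,0} = 1
G(20) = mex{0,2,0} = 1
G(21) = mex{0,0,0} = 1
G(22) = mex{1,0,1} = 2

2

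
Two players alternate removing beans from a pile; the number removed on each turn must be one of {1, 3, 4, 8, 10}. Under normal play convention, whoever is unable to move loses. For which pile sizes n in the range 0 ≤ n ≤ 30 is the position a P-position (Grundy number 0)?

n :  0  1  2  3  4  5  6  7  8  9 10 11 12 13 14 15 16 17 18 19 20 21 22 23 24 25 26 27 28 29 30
G :  0  1  0  1  2  3  2  0  1  0  1  2  3  2  0  1  0  1  2  3  2  0  1  0  1  2  3  2  0  1  0
P-positions are exactly the n with G(n) = 0.

0, 2, 7, 9, 14, 16, 21, 23, 28, 30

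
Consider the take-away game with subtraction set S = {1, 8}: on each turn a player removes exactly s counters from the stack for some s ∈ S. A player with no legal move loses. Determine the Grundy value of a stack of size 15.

G(0) = 0
G(1) = mex{0} = 1
G(2) = mex{1} = 0
G(3) = mex{0} = 1
G(4) = mex{1} = 0
G(5) = mex{0} = 1
G(6) = mex{1} = 0
G(7) = mex{0} = 1
G(8) = mex{1,0} = 2
G(9) = mex{2,1} = 0
G(10) = mex{0,0} = 1
G(11) = mex{1,1} = 0
G(12) = mex{0,0} = 1
G(13) = mex{1,1} = 0
G(14) = mex{0,0} = 1
G(15) = mex{1,1} = 0

0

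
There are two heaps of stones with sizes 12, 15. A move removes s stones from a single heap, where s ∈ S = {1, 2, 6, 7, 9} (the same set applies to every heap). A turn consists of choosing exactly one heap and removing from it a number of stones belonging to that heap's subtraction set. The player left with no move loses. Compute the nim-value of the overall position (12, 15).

5

All heaps use S = {1, 2, 6, 7, 9}:
G(0) = 0
G(1) = mex{0} = 1
G(2) = mex{1,0} = 2
G(3) = mex{2,1} = 0
G(4) = mex{0,2} = 1
G(5) = mex{1,0} = 2
G(6) = mex{2,1,0} = 3
G(7) = mex{3,2,1,0} = 4
G(8) = mex{4,3,2,1} = 0
G(9) = mex{0,4,0,2,0} = 1
G(10) = mex{1,0,1,0,1} = 2
G(11) = mex{2,1,2,1,2} = 0
G(12) = mex{0,2,3,2,0} = 1
G(13) = mex{1,0,4,3,1} = 2
G(14) = mex{2,1,0,4,2} = 3
G(15) = mex{3,2,1,0,3} = 4
Heap A: G(12) = 1.
Heap B: G(15) = 4.
Combined Grundy value = 1 ⊕ 4 = 5.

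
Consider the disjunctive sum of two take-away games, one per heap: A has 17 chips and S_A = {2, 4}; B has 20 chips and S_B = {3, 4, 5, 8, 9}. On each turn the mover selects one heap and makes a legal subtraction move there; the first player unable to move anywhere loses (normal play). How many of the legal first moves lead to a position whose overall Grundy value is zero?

Heap A, S = {2, 4}:
G(0) = 0
G(1) = mex{} = 0
G(2) = mex{0} = 1
G(3) = mex{0} = 1
G(4) = mex{1,0} = 2
G(5) = mex{1,0} = 2
G(6) = mex{2,1} = 0
G(7) = mex{2,1} = 0
G(8) = mex{0,2} = 1
G(9) = mex{0,2} = 1
G(10) = mex{1,0} = 2
G(11) = mex{1,0} = 2
G(12) = mex{2,1} = 0
G(13) = mex{2,1} = 0
G(14) = mex{0,2} = 1
G(15) = mex{0,2} = 1
G(16) = mex{1,0} = 2
G(17) = mex{1,0} = 2
G_A(17) = 2.
Heap B, S = {3, 4, 5, 8, 9}:
G(0) = 0
G(1) = mex{} = 0
G(2) = mex{} = 0
G(3) = mex{0} = 1
G(4) = mex{0,0} = 1
G(5) = mex{0,0,0} = 1
G(6) = mex{1,0,0} = 2
G(7) = mex{1,1,0} = 2
G(8) = mex{1,1,1,0} = 2
G(9) = mex{2,1,1,0,0} = 3
G(10) = mex{2,2,1,0,0} = 3
G(11) = mex{2,2,2,1,0} = 3
G(12) = mex{3,2,2,1,1} = 0
G(13) = mex{3,3,2,1,1} = 0
G(14) = mex{3,3,3,2,1} = 0
G(15) = mex{0,3,3,2,2} = 1
G(16) = mex{0,0,3,2,2} = 1
G(17) = mex{0,0,0,3,2} = 1
G(18) = mex{1,0,0,3,3} = 2
G(19) = mex{1,1,0,3,3} = 2
G(20) = mex{1,1,1,0,3} = 2
G_B(20) = 2.
Combined Grundy value = 2 ⊕ 2 = 0.
A winning move leaves total XOR = 0, i.e. changes one component's Grundy value g to g ⊕ X where X is the current total.
Heap A: target g' = 2⊕0 = 2, but every legal move changes the Grundy value (mex property), so 0 moves.
Heap B: target g' = 2⊕0 = 2, but every legal move changes the Grundy value (mex property), so 0 moves.

0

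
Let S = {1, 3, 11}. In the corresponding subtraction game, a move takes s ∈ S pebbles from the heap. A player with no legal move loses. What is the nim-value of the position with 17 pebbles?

n :  0  1  2  3  4  5  6  7  8  9 10 11 12 13 14 15 16 17
G :  0  1  0  1  0  1  0  1  0  1  0  1  0  1  0  1  0  1

1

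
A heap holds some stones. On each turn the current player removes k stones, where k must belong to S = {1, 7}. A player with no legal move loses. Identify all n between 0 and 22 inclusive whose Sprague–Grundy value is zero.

n :  0  1  2  3  4  5  6  7  8  9 10 11 12 13 14 15 16 17 18 19 20 21 22
G :  0  1  0  1  0  1  0  1  0  1  0  1  0  1  0  1  0  1  0  1  0  1  0
P-positions are exactly the n with G(n) = 0.

0, 2, 4, 6, 8, 10, 12, 14, 16, 18, 20, 22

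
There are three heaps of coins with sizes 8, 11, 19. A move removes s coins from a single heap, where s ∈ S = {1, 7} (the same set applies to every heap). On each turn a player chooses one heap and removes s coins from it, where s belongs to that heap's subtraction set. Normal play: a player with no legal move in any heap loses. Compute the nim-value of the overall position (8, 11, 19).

All heaps use S = {1, 7}:
n :  0  1  2  3  4  5  6  7  8  9 10 11 12 13 14 15 16 17 18 19
G :  0  1  0  1  0  1  0  1  0  1  0  1  0  1  0  1  0  1  0  1
Heap A: G(8) = 0.
Heap B: G(11) = 1.
Heap C: G(19) = 1.
Combined Grundy value = 0 ⊕ 1 ⊕ 1 = 0.

0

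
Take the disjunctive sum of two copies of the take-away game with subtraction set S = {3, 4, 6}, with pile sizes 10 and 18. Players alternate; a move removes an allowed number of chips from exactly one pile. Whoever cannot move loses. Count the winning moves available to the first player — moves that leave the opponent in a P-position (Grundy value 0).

0

All piles use S = {3, 4, 6}:
G(0) = 0
G(1) = mex{} = 0
G(2) = mex{} = 0
G(3) = mex{0} = 1
G(4) = mex{0,0} = 1
G(5) = mex{0,0} = 1
G(6) = mex{1,0,0} = 2
G(7) = mex{1,1,0} = 2
G(8) = mex{1,1,0} = 2
G(9) = mex{2,1,1} = 0
G(10) = mex{2,2,1} = 0
G(11) = mex{2,2,1} = 0
G(12) = mex{0,2,2} = 1
G(13) = mex{0,0,2} = 1
G(14) = mex{0,0,2} = 1
G(15) = mex{1,0,0} = 2
G(16) = mex{1,1,0} = 2
G(17) = mex{1,1,0} = 2
G(18) = mex{2,1,1} = 0
Pile A: G(10) = 0.
Pile B: G(18) = 0.
Combined Grundy value = 0 ⊕ 0 = 0.
A winning move leaves total XOR = 0, i.e. changes one component's Grundy value g to g ⊕ X where X is the current total.
Pile A: target g' = 0⊕0 = 0, but every legal move changes the Grundy value (mex property), so 0 moves.
Pile B: target g' = 0⊕0 = 0, but every legal move changes the Grundy value (mex property), so 0 moves.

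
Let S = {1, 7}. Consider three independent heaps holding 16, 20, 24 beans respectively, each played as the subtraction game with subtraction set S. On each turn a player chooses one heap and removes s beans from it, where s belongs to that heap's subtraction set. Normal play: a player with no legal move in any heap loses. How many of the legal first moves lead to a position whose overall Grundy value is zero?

0

All heaps use S = {1, 7}:
G(0) = 0
G(1) = mex{0} = 1
G(2) = mex{1} = 0
G(3) = mex{0} = 1
G(4) = mex{1} = 0
G(5) = mex{0} = 1
G(6) = mex{1} = 0
G(7) = mex{0,0} = 1
G(8) = mex{1,1} = 0
G(9) = mex{0,0} = 1
G(10) = mex{1,1} = 0
G(11) = mex{0,0} = 1
G(12) = mex{1,1} = 0
G(13) = mex{0,0} = 1
G(14) = mex{1,1} = 0
G(15) = mex{0,0} = 1
G(16) = mex{1,1} = 0
G(17) = mex{0,0} = 1
G(18) = mex{1,1} = 0
G(19) = mex{0,0} = 1
G(20) = mex{1,1} = 0
G(21) = mex{0,0} = 1
G(22) = mex{1,1} = 0
G(23) = mex{0,0} = 1
G(24) = mex{1,1} = 0
Heap A: G(16) = 0.
Heap B: G(20) = 0.
Heap C: G(24) = 0.
Combined Grundy value = 0 ⊕ 0 ⊕ 0 = 0.
A winning move leaves total XOR = 0, i.e. changes one component's Grundy value g to g ⊕ X where X is the current total.
Heap A: target g' = 0⊕0 = 0, but every legal move changes the Grundy value (mex property), so 0 moves.
Heap B: target g' = 0⊕0 = 0, but every legal move changes the Grundy value (mex property), so 0 moves.
Heap C: target g' = 0⊕0 = 0, but every legal move changes the Grundy value (mex property), so 0 moves.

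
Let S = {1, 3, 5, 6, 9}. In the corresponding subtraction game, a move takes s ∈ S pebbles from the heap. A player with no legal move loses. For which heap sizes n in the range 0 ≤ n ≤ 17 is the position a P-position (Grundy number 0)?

0, 2, 4, 12, 14, 16

G(0) = 0
G(1) = mex{0} = 1
G(2) = mex{1} = 0
G(3) = mex{0,0} = 1
G(4) = mex{1,1} = 0
G(5) = mex{0,0,0} = 1
G(6) = mex{1,1,1,0} = 2
G(7) = mex{2,0,0,1} = 3
G(8) = mex{3,1,1,0} = 2
G(9) = mex{2,2,0,1,0} = 3
G(10) = mex{3,3,1,0,1} = 2
G(11) = mex{2,2,2,1,0} = 3
G(12) = mex{3,3,3,2,1} = 0
G(13) = mex{0,2,2,3,0} = 1
G(14) = mex{1,3,3,2,1} = 0
G(15) = mex{0,0,2,3,2} = 1
G(16) = mex{1,1,3,2,3} = 0
G(17) = mex{0,0,0,3,2} = 1
P-positions are exactly the n with G(n) = 0.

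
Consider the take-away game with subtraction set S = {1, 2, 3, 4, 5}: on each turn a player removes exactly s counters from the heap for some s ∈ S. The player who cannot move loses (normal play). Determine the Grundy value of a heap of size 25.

1

G(0) = 0
G(1) = mex{0} = 1
G(2) = mex{1,0} = 2
G(3) = mex{2,1,0} = 3
G(4) = mex{3,2,1,0} = 4
G(5) = mex{4,3,2,1,0} = 5
G(6) = mex{5,4,3,2,1} = 0
G(7) = mex{0,5,4,3,2} = 1
G(8) = mex{1,0,5,4,3} = 2
G(9) = mex{2,1,0,5,4} = 3
G(10) = mex{3,2,1,0,5} = 4
G(11) = mex{4,3,2,1,0} = 5
G(12) = mex{5,4,3,2,1} = 0
G(13) = mex{0,5,4,3,2} = 1
G(14) = mex{1,0,5,4,3} = 2
G(15) = mex{2,1,0,5,4} = 3
G(16) = mex{3,2,1,0,5} = 4
G(17) = mex{4,3,2,1,0} = 5
G(18) = mex{5,4,3,2,1} = 0
G(19) = mex{0,5,4,3,2} = 1
G(20) = mex{1,0,5,4,3} = 2
G(21) = mex{2,1,0,5,4} = 3
G(22) = mex{3,2,1,0,5} = 4
G(23) = mex{4,3,2,1,0} = 5
G(24) = mex{5,4,3,2,1} = 0
G(25) = mex{0,5,4,3,2} = 1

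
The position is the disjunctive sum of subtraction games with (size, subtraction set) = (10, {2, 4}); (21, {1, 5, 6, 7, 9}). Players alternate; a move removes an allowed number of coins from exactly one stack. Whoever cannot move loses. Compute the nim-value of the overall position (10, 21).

Stack A, S = {2, 4}:
n :  0  1  2  3  4  5  6  7  8  9 10
G :  0  0  1  1  2  2  0  0  1  1  2
G_A(10) = 2.
Stack B, S = {1, 5, 6, 7, 9}:
G(0) = 0
G(1) = mex{0} = 1
G(2) = mex{1} = 0
G(3) = mex{0} = 1
G(4) = mex{1} = 0
G(5) = mex{0,0} = 1
G(6) = mex{1,1,0} = 2
G(7) = mex{2,0,1,0} = 3
G(8) = mex{3,1,0,1} = 2
G(9) = mex{2,0,1,0,0} = 3
G(10) = mex{3,1,0,1,1} = 2
G(11) = mex{2,2,1,0,0} = 3
G(12) = mex{3,3,2,1,1} = 0
G(13) = mex{0,2,3,2,0} = 1
G(14) = mex{1,3,2,3,1} = 0
G(15) = mex{0,2,3,2,2} = 1
G(16) = mex{1,3,2,3,3} = 0
G(17) = mex{0,0,3,2,2} = 1
G(18) = mex{1,1,0,3,3} = 2
G(19) = mex{2,0,1,0,2} = 3
G(20) = mex{3,1,0,1,3} = 2
G(21) = mex{2,0,1,0,0} = 3
G_B(21) = 3.
Combined Grundy value = 2 ⊕ 3 = 1.

1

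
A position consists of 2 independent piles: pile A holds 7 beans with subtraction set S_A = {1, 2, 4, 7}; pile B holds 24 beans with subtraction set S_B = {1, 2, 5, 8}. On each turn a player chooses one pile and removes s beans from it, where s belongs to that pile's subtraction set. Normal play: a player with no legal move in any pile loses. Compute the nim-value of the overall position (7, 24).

Pile A, S = {1, 2, 4, 7}:
n : 0 1 2 3 4 5 6 7
G : 0 1 2 0 1 2 0 1
G_A(7) = 1.
Pile B, S = {1, 2, 5, 8}:
n :  0  1  2  3  4  5  6  7  8  9 10 11 12 13 14 15 16 17 18 19 20 21 22 23 24
G :  0  1  2  0  1  2  0  1  2  0  1  2  0  1  2  0  1  2  0  1  2  0  1  2  0
G_B(24) = 0.
Combined Grundy value = 1 ⊕ 0 = 1.

1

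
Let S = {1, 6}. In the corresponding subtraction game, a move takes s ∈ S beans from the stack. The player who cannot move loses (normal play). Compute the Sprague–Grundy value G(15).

G(0) = 0
G(1) = mex{0} = 1
G(2) = mex{1} = 0
G(3) = mex{0} = 1
G(4) = mex{1} = 0
G(5) = mex{0} = 1
G(6) = mex{1,0} = 2
G(7) = mex{2,1} = 0
G(8) = mex{0,0} = 1
G(9) = mex{1,1} = 0
G(10) = mex{0,0} = 1
G(11) = mex{1,1} = 0
G(12) = mex{0,2} = 1
G(13) = mex{1,0} = 2
G(14) = mex{2,1} = 0
G(15) = mex{0,0} = 1

1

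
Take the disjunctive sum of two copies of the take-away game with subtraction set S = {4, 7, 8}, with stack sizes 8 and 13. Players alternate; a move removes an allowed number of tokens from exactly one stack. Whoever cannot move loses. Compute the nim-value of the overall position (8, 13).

2

All stacks use S = {4, 7, 8}:
G(0) = 0
G(1) = mex{} = 0
G(2) = mex{} = 0
G(3) = mex{} = 0
G(4) = mex{0} = 1
G(5) = mex{0} = 1
G(6) = mex{0} = 1
G(7) = mex{0,0} = 1
G(8) = mex{1,0,0} = 2
G(9) = mex{1,0,0} = 2
G(10) = mex{1,0,0} = 2
G(11) = mex{1,1,0} = 2
G(12) = mex{2,1,1} = 0
G(13) = mex{2,1,1} = 0
Stack A: G(8) = 2.
Stack B: G(13) = 0.
Combined Grundy value = 2 ⊕ 0 = 2.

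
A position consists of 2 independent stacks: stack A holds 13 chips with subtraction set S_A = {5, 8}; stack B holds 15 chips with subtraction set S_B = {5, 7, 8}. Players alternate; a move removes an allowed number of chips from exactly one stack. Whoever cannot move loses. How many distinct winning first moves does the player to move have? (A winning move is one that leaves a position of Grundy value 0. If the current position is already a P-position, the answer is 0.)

0

Stack A, S = {5, 8}:
G(0) = 0
G(1) = mex{} = 0
G(2) = mex{} = 0
G(3) = mex{} = 0
G(4) = mex{} = 0
G(5) = mex{0} = 1
G(6) = mex{0} = 1
G(7) = mex{0} = 1
G(8) = mex{0,0} = 1
G(9) = mex{0,0} = 1
G(10) = mex{1,0} = 2
G(11) = mex{1,0} = 2
G(12) = mex{1,0} = 2
G(13) = mex{1,1} = 0
G_A(13) = 0.
Stack B, S = {5, 7, 8}:
G(0) = 0
G(1) = mex{} = 0
G(2) = mex{} = 0
G(3) = mex{} = 0
G(4) = mex{} = 0
G(5) = mex{0} = 1
G(6) = mex{0} = 1
G(7) = mex{0,0} = 1
G(8) = mex{0,0,0} = 1
G(9) = mex{0,0,0} = 1
G(10) = mex{1,0,0} = 2
G(11) = mex{1,0,0} = 2
G(12) = mex{1,1,0} = 2
G(13) = mex{1,1,1} = 0
G(14) = mex{1,1,1} = 0
G(15) = mex{2,1,1} = 0
G_B(15) = 0.
Combined Grundy value = 0 ⊕ 0 = 0.
A winning move leaves total XOR = 0, i.e. changes one component's Grundy value g to g ⊕ X where X is the current total.
Stack A: target g' = 0⊕0 = 0, but every legal move changes the Grundy value (mex property), so 0 moves.
Stack B: target g' = 0⊕0 = 0, but every legal move changes the Grundy value (mex property), so 0 moves.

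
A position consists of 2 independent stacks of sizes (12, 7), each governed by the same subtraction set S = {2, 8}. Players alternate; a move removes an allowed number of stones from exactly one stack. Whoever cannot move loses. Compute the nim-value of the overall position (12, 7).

0

All stacks use S = {2, 8}:
n :  0  1  2  3  4  5  6  7  8  9 10 11 12
G :  0  0  1  1  0  0  1  1  2  2  0  0  1
Stack A: G(12) = 1.
Stack B: G(7) = 1.
Combined Grundy value = 1 ⊕ 1 = 0.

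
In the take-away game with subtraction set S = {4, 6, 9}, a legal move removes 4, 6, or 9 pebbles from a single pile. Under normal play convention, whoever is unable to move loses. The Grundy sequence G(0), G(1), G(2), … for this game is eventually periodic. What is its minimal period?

G(0) = 0
G(1) = mex{} = 0
G(2) = mex{} = 0
G(3) = mex{} = 0
G(4) = mex{0} = 1
G(5) = mex{0} = 1
G(6) = mex{0,0} = 1
G(7) = mex{0,0} = 1
G(8) = mex{1,0} = 2
G(9) = mex{1,0,0} = 2
G(10) = mex{1,1,0} = 2
G(11) = mex{1,1,0} = 2
G(12) = mex{2,1,0} = 3
G(13) = mex{2,1,1} = 0
G(14) = mex{2,2,1} = 0
G(15) = mex{2,2,1} = 0
G(16) = mex{3,2,1} = 0
G(17) = mex{0,2,2} = 1
G(18) = mex{0,3,2} = 1
G(19) = mex{0,0,2} = 1
G(20) = mex{0,0,2} = 1
G(21) = mex{1,0,3} = 2
G(22) = mex{1,0,0} = 2
G(23) = mex{1,1,0} = 2
G(24) = mex{1,1,0} = 2
G(25) = mex{2,1,0} = 3
G(26) = mex{2,1,1} = 0
G(27) = mex{2,2,1} = 0
G(n+13) = G(n) holds for n = 0,…,8 (a full window of length max(S) = 9), so the sequence is purely periodic with period 13.

13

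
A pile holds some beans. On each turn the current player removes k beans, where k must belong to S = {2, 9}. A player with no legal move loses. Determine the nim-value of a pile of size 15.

G(0) = 0
G(1) = mex{} = 0
G(2) = mex{0} = 1
G(3) = mex{0} = 1
G(4) = mex{1} = 0
G(5) = mex{1} = 0
G(6) = mex{0} = 1
G(7) = mex{0} = 1
G(8) = mex{1} = 0
G(9) = mex{1,0} = 2
G(10) = mex{0,0} = 1
G(11) = mex{2,1} = 0
G(12) = mex{1,1} = 0
G(13) = mex{0,0} = 1
G(14) = mex{0,0} = 1
G(15) = mex{1,1} = 0

0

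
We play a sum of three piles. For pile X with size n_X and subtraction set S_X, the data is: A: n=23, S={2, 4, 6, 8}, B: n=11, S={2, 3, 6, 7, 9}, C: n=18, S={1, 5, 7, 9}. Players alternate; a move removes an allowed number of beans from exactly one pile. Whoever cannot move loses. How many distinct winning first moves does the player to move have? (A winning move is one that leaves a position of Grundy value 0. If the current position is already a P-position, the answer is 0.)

2

Pile A, S = {2, 4, 6, 8}:
G(0) = 0
G(1) = mex{} = 0
G(2) = mex{0} = 1
G(3) = mex{0} = 1
G(4) = mex{1,0} = 2
G(5) = mex{1,0} = 2
G(6) = mex{2,1,0} = 3
G(7) = mex{2,1,0} = 3
G(8) = mex{3,2,1,0} = 4
G(9) = mex{3,2,1,0} = 4
G(10) = mex{4,3,2,1} = 0
G(11) = mex{4,3,2,1} = 0
G(12) = mex{0,4,3,2} = 1
G(13) = mex{0,4,3,2} = 1
G(14) = mex{1,0,4,3} = 2
G(15) = mex{1,0,4,3} = 2
G(16) = mex{2,1,0,4} = 3
G(17) = mex{2,1,0,4} = 3
G(18) = mex{3,2,1,0} = 4
G(19) = mex{3,2,1,0} = 4
G(20) = mex{4,3,2,1} = 0
G(21) = mex{4,3,2,1} = 0
G(22) = mex{0,4,3,2} = 1
G(23) = mex{0,4,3,2} = 1
G_A(23) = 1.
Pile B, S = {2, 3, 6, 7, 9}:
n :  0  1  2  3  4  5  6  7  8  9 10 11
G :  0  0  1  1  2  0  3  1  2  2  3  3
G_B(11) = 3.
Pile C, S = {1, 5, 7, 9}:
n :  0  1  2  3  4  5  6  7  8  9 10 11 12 13 14 15 16 17 18
G :  0  1  0  1  0  1  0  1  0  1  0  1  0  1  0  1  0  1  0
G_C(18) = 0.
Combined Grundy value = 1 ⊕ 3 ⊕ 0 = 2.
A winning move leaves total XOR = 0, i.e. changes one component's Grundy value g to g ⊕ X where X is the current total.
Pile A: need g' = 1⊕2 = 3. Options: 23−2→G=0, 23−4→G=4, 23−6→G=3, 23−8→G=2. Hits: 1.
Pile B: need g' = 3⊕2 = 1. Options: 11−2→G=2, 11−3→G=2, 11−6→G=0, 11−7→G=2, 11−9→G=1. Hits: 1.
Pile C: need g' = 0⊕2 = 2. Options: 18−1→G=1, 18−5→G=1, 18−7→G=1, 18−9→G=1. Hits: 0.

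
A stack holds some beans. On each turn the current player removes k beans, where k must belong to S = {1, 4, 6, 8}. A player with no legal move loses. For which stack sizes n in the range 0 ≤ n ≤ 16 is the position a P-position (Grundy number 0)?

n :  0  1  2  3  4  5  6  7  8  9 10 11 12 13 14 15 16
G :  0  1  0  1  2  0  1  0  1  2  3  2  0  1  0  1  2
P-positions are exactly the n with G(n) = 0.

0, 2, 5, 7, 12, 14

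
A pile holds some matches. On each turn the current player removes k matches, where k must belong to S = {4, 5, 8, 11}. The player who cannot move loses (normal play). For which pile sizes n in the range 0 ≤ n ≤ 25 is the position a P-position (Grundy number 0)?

n :  0  1  2  3  4  5  6  7  8  9 10 11 12 13 14 15 16 17 18 19 20 21 22 23 24 25
G :  0  0  0  0  1  1  1  1  2  2  2  2  3  3  3  0  0  0  0  1  1  1  1  2  2  2
P-positions are exactly the n with G(n) = 0.

0, 1, 2, 3, 15, 16, 17, 18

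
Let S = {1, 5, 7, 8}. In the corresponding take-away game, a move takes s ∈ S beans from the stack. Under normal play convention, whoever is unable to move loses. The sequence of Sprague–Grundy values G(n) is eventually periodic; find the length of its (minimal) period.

15

G(0) = 0
G(1) = mex{0} = 1
G(2) = mex{1} = 0
G(3) = mex{0} = 1
G(4) = mex{1} = 0
G(5) = mex{0,0} = 1
G(6) = mex{1,1} = 0
G(7) = mex{0,0,0} = 1
G(8) = mex{1,1,1,0} = 2
G(9) = mex{2,0,0,1} = 3
G(10) = mex{3,1,1,0} = 2
G(11) = mex{2,0,0,1} = 3
G(12) = mex{3,1,1,0} = 2
G(13) = mex{2,2,0,1} = 3
G(14) = mex{3,3,1,0} = 2
G(15) = mex{2,2,2,1} = 0
G(16) = mex{0,3,3,2} = 1
G(17) = mex{1,2,2,3} = 0
G(18) = mex{0,3,3,2} = 1
G(19) = mex{1,2,2,3} = 0
G(20) = mex{0,0,3,2} = 1
G(21) = mex{1,1,2,3} = 0
G(22) = mex{0,0,0,2} = 1
G(23) = mex{1,1,1,0} = 2
G(24) = mex{2,0,0,1} = 3
G(25) = mex{3,1,1,0} = 2
G(26) = mex{2,0,0,1} = 3
G(27) = mex{3,1,1,0} = 2
G(28) = mex{2,2,0,1} = 3
G(29) = mex{3,3,1,0} = 2
G(30) = mex{2,2,2,1} = 0
G(31) = mex{0,3,3,2} = 1
G(n+15) = G(n) holds for n = 0,…,7 (a full window of length max(S) = 8), so the sequence is purely periodic with period 15.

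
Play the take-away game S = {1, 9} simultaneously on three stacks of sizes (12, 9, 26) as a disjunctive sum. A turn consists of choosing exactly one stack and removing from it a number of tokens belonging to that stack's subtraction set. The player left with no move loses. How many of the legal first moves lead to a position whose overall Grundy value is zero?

All stacks use S = {1, 9}:
n :  0  1  2  3  4  5  6  7  8  9 10 11 12 13 14 15 16 17 18 19 20 21 22 23 24 25 26
G :  0  1  0  1  0  1  0  1  0  1  0  1  0  1  0  1  0  1  0  1  0  1  0  1  0  1  0
Stack A: G(12) = 0.
Stack B: G(9) = 1.
Stack C: G(26) = 0.
Combined Grundy value = 0 ⊕ 1 ⊕ 0 = 1.
A winning move leaves total XOR = 0, i.e. changes one component's Grundy value g to g ⊕ X where X is the current total.
Stack A: need g' = 0⊕1 = 1. Options: 12−1→G=1, 12−9→G=1. Hits: 2.
Stack B: need g' = 1⊕1 = 0. Options: 9−1→G=0, 9−9→G=0. Hits: 2.
Stack C: need g' = 0⊕1 = 1. Options: 26−1→G=1, 26−9→G=1. Hits: 2.

6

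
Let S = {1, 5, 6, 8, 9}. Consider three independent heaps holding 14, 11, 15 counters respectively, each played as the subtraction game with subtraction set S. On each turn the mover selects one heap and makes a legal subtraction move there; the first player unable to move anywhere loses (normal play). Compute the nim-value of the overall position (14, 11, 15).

All heaps use S = {1, 5, 6, 8, 9}:
G(0) = 0
G(1) = mex{0} = 1
G(2) = mex{1} = 0
G(3) = mex{0} = 1
G(4) = mex{1} = 0
G(5) = mex{0,0} = 1
G(6) = mex{1,1,0} = 2
G(7) = mex{2,0,1} = 3
G(8) = mex{3,1,0,0} = 2
G(9) = mex{2,0,1,1,0} = 3
G(10) = mex{3,1,0,0,1} = 2
G(11) = mex{2,2,1,1,0} = 3
G(12) = mex{3,3,2,0,1} = 4
G(13) = mex{4,2,3,1,0} = 5
G(14) = mex{5,3,2,2,1} = 0
G(15) = mex{0,2,3,3,2} = 1
Heap A: G(14) = 0.
Heap B: G(11) = 3.
Heap C: G(15) = 1.
Combined Grundy value = 0 ⊕ 3 ⊕ 1 = 2.

2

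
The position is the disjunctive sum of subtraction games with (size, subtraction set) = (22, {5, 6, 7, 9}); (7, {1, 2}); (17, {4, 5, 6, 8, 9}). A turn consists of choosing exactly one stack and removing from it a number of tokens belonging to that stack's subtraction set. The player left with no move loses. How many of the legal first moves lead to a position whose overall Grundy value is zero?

5

Stack A, S = {5, 6, 7, 9}:
G(0) = 0
G(1) = mex{} = 0
G(2) = mex{} = 0
G(3) = mex{} = 0
G(4) = mex{} = 0
G(5) = mex{0} = 1
G(6) = mex{0,0} = 1
G(7) = mex{0,0,0} = 1
G(8) = mex{0,0,0} = 1
G(9) = mex{0,0,0,0} = 1
G(10) = mex{1,0,0,0} = 2
G(11) = mex{1,1,0,0} = 2
G(12) = mex{1,1,1,0} = 2
G(13) = mex{1,1,1,0} = 2
G(14) = mex{1,1,1,1} = 0
G(15) = mex{2,1,1,1} = 0
G(16) = mex{2,2,1,1} = 0
G(17) = mex{2,2,2,1} = 0
G(18) = mex{2,2,2,1} = 0
G(19) = mex{0,2,2,2} = 1
G(20) = mex{0,0,2,2} = 1
G(21) = mex{0,0,0,2} = 1
G(22) = mex{0,0,0,2} = 1
G_A(22) = 1.
Stack B, S = {1, 2}:
G(0) = 0
G(1) = mex{0} = 1
G(2) = mex{1,0} = 2
G(3) = mex{2,1} = 0
G(4) = mex{0,2} = 1
G(5) = mex{1,0} = 2
G(6) = mex{2,1} = 0
G(7) = mex{0,2} = 1
G_B(7) = 1.
Stack C, S = {4, 5, 6, 8, 9}:
G(0) = 0
G(1) = mex{} = 0
G(2) = mex{} = 0
G(3) = mex{} = 0
G(4) = mex{0} = 1
G(5) = mex{0,0} = 1
G(6) = mex{0,0,0} = 1
G(7) = mex{0,0,0} = 1
G(8) = mex{1,0,0,0} = 2
G(9) = mex{1,1,0,0,0} = 2
G(10) = mex{1,1,1,0,0} = 2
G(11) = mex{1,1,1,0,0} = 2
G(12) = mex{2,1,1,1,0} = 3
G(13) = mex{2,2,1,1,1} = 0
G(14) = mex{2,2,2,1,1} = 0
G(15) = mex{2,2,2,1,1} = 0
G(16) = mex{3,2,2,2,1} = 0
G(17) = mex{0,3,2,2,2} = 1
G_C(17) = 1.
Combined Grundy value = 1 ⊕ 1 ⊕ 1 = 1.
A winning move leaves total XOR = 0, i.e. changes one component's Grundy value g to g ⊕ X where X is the current total.
Stack A: need g' = 1⊕1 = 0. Options: 22−5→G=0, 22−6→G=0, 22−7→G=0, 22−9→G=2. Hits: 3.
Stack B: need g' = 1⊕1 = 0. Options: 7−1→G=0, 7−2→G=2. Hits: 1.
Stack C: need g' = 1⊕1 = 0. Options: 17−4→G=0, 17−5→G=3, 17−6→G=2, 17−8→G=2, 17−9→G=2. Hits: 1.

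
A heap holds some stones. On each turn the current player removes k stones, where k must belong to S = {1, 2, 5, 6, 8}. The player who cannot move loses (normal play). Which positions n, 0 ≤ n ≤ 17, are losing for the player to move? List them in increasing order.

n :  0  1  2  3  4  5  6  7  8  9 10 11 12 13 14 15 16 17
G :  0  1  2  0  1  2  3  0  1  2  0  1  2  3  0  1  2  0
P-positions are exactly the n with G(n) = 0.

0, 3, 7, 10, 14, 17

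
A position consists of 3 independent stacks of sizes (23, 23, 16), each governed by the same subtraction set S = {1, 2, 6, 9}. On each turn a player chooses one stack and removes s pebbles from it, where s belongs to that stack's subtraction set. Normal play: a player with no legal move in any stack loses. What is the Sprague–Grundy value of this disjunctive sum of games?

2

All stacks use S = {1, 2, 6, 9}:
n :  0  1  2  3  4  5  6  7  8  9 10 11 12 13 14 15 16 17 18 19 20 21 22 23
G :  0  1  2  0  1  2  3  0  1  2  0  1  2  3  0  1  2  0  1  2  3  0  1  2
Stack A: G(23) = 2.
Stack B: G(23) = 2.
Stack C: G(16) = 2.
Combined Grundy value = 2 ⊕ 2 ⊕ 2 = 2.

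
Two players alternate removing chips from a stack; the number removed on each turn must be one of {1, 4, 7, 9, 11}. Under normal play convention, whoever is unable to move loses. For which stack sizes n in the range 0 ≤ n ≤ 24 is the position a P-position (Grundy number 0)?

0, 2, 5, 8, 10, 18, 20, 23

G(0) = 0
G(1) = mex{0} = 1
G(2) = mex{1} = 0
G(3) = mex{0} = 1
G(4) = mex{1,0} = 2
G(5) = mex{2,1} = 0
G(6) = mex{0,0} = 1
G(7) = mex{1,1,0} = 2
G(8) = mex{2,2,1} = 0
G(9) = mex{0,0,0,0} = 1
G(10) = mex{1,1,1,1} = 0
G(11) = mex{0,2,2,0,0} = 1
G(12) = mex{1,0,0,1,1} = 2
G(13) = mex{2,1,1,2,0} = 3
G(14) = mex{3,0,2,0,1} = 4
G(15) = mex{4,1,0,1,2} = 3
G(16) = mex{3,2,1,2,0} = 4
G(17) = mex{4,3,0,0,1} = 2
G(18) = mex{2,4,1,1,2} = 0
G(19) = mex{0,3,2,0,0} = 1
G(20) = mex{1,4,3,1,1} = 0
G(21) = mex{0,2,4,2,0} = 1
G(22) = mex{1,0,3,3,1} = 2
G(23) = mex{2,1,4,4,2} = 0
G(24) = mex{0,0,2,3,3} = 1
P-positions are exactly the n with G(n) = 0.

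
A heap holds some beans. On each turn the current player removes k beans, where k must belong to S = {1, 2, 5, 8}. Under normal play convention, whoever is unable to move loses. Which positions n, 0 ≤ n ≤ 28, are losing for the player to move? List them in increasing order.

0, 3, 6, 9, 12, 15, 18, 21, 24, 27

G(0) = 0
G(1) = mex{0} = 1
G(2) = mex{1,0} = 2
G(3) = mex{2,1} = 0
G(4) = mex{0,2} = 1
G(5) = mex{1,0,0} = 2
G(6) = mex{2,1,1} = 0
G(7) = mex{0,2,2} = 1
G(8) = mex{1,0,0,0} = 2
G(9) = mex{2,1,1,1} = 0
G(10) = mex{0,2,2,2} = 1
G(11) = mex{1,0,0,0} = 2
G(12) = mex{2,1,1,1} = 0
G(13) = mex{0,2,2,2} = 1
G(14) = mex{1,0,0,0} = 2
G(15) = mex{2,1,1,1} = 0
G(16) = mex{0,2,2,2} = 1
G(17) = mex{1,0,0,0} = 2
G(18) = mex{2,1,1,1} = 0
G(19) = mex{0,2,2,2} = 1
G(20) = mex{1,0,0,0} = 2
G(21) = mex{2,1,1,1} = 0
G(22) = mex{0,2,2,2} = 1
G(23) = mex{1,0,0,0} = 2
G(24) = mex{2,1,1,1} = 0
G(25) = mex{0,2,2,2} = 1
G(26) = mex{1,0,0,0} = 2
G(27) = mex{2,1,1,1} = 0
G(28) = mex{0,2,2,2} = 1
P-positions are exactly the n with G(n) = 0.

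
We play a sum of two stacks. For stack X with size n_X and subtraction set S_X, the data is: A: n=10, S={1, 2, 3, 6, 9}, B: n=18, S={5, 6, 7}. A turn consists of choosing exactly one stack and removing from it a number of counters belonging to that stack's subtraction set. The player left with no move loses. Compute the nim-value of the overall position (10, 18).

3

Stack A, S = {1, 2, 3, 6, 9}:
n :  0  1  2  3  4  5  6  7  8  9 10
G :  0  1  2  3  0  1  2  3  0  1  2
G_A(10) = 2.
Stack B, S = {5, 6, 7}:
G(0) = 0
G(1) = mex{} = 0
G(2) = mex{} = 0
G(3) = mex{} = 0
G(4) = mex{} = 0
G(5) = mex{0} = 1
G(6) = mex{0,0} = 1
G(7) = mex{0,0,0} = 1
G(8) = mex{0,0,0} = 1
G(9) = mex{0,0,0} = 1
G(10) = mex{1,0,0} = 2
G(11) = mex{1,1,0} = 2
G(12) = mex{1,1,1} = 0
G(13) = mex{1,1,1} = 0
G(14) = mex{1,1,1} = 0
G(15) = mex{2,1,1} = 0
G(16) = mex{2,2,1} = 0
G(17) = mex{0,2,2} = 1
G(18) = mex{0,0,2} = 1
G_B(18) = 1.
Combined Grundy value = 2 ⊕ 1 = 3.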